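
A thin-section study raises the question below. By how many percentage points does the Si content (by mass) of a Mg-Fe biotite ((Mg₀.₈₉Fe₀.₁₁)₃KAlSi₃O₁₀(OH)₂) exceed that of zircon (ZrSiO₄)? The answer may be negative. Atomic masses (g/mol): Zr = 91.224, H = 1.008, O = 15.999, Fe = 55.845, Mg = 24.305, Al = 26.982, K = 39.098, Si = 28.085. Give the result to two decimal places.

Si in (Mg₀.₈₉Fe₀.₁₁)₃KAlSi₃O₁₀(OH)₂: molar mass 427.662 g/mol; 3×28.085 = 84.255 g → 19.70 wt%.
Si in ZrSiO₄: molar mass 183.305 g/mol; 1×28.085 = 28.085 g → 15.32 wt%.
Difference = 19.70 − 15.32 = 4.38 percentage points.

4.38 percentage points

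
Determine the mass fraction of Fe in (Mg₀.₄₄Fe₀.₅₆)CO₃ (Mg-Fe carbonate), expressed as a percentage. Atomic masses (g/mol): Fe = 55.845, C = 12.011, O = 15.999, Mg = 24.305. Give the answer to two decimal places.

30.67 wt%

M((Mg₀.₄₄Fe₀.₅₆)CO₃) = 101.975 g/mol.
Fe contributes 0.56 × 55.845 = 31.273 g per mole.
31.273/101.975 = 0.3067 → 30.67%.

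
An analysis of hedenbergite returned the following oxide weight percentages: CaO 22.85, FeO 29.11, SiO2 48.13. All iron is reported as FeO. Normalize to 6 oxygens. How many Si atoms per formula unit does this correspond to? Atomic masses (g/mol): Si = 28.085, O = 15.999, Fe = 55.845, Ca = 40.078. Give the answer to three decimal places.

22.85 wt% CaO ÷ 56.077 g/mol = 0.40748 mol, giving 0.40748 Ca and 0.40748 O.
29.11 wt% FeO ÷ 71.844 g/mol = 0.40518 mol, giving 0.40518 Fe and 0.40518 O.
48.13 wt% SiO2 ÷ 60.083 g/mol = 0.80106 mol, giving 0.80106 Si and 1.60212 O.
Oxygen sums to 2.41478; scaling by 6/2.41478 = 2.48470 puts the formula on 6 O.
Si: 0.80106 × 2.48470 = 1.990 atoms per formula unit.

1.990 Si apfu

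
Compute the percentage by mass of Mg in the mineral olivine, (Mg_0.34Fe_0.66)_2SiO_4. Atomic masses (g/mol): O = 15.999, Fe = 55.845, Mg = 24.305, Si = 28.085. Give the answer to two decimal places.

Molar mass of (Mg_0.34Fe_0.66)_2SiO_4: 0.68×24.305 + 1.32×55.845 + 1×28.085 + 4×15.999 = 182.324 g/mol.
Mass of Mg per formula unit: 0.68 × 24.305 = 16.527 g.
Weight fraction Mg = 16.527 / 182.324 = 0.0906.

9.06 weight percent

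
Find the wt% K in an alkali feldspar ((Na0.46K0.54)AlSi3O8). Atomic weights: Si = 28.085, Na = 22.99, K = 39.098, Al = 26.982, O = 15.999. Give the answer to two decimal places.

M((Na0.46K0.54)AlSi3O8) = 270.917 g/mol.
K contributes 0.54 × 39.098 = 21.113 g per mole.
21.113/270.917 = 0.0779 → 7.79%.

7.79 weight percent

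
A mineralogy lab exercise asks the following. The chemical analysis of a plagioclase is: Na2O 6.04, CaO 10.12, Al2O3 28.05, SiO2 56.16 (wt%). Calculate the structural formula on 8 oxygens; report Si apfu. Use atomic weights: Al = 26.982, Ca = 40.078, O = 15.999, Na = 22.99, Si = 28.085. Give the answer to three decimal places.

2.515 Si apfu

6.04 wt% Na2O ÷ 61.979 g/mol = 0.09745 mol, giving 0.19490 Na and 0.09745 O.
10.12 wt% CaO ÷ 56.077 g/mol = 0.18047 mol, giving 0.18047 Ca and 0.18047 O.
28.05 wt% Al2O3 ÷ 101.961 g/mol = 0.27511 mol, giving 0.55022 Al and 0.82533 O.
56.16 wt% SiO2 ÷ 60.083 g/mol = 0.93471 mol, giving 0.93471 Si and 1.86942 O.
Oxygen sums to 2.97267; scaling by 8/2.97267 = 2.69118 puts the formula on 8 O.
Si: 0.93471 × 2.69118 = 2.515 atoms per formula unit.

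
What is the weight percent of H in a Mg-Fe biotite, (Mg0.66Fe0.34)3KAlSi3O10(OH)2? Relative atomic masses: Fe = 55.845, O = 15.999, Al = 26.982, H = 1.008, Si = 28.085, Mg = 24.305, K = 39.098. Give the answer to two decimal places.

Molar mass of (Mg0.66Fe0.34)3KAlSi3O10(OH)2: 1.98·24.305 + 1.02·55.845 + 1·39.098 + 1·26.982 + 3·28.085 + 12·15.999 + 2·1.008 = 449.425 g/mol.
Mass of H per formula unit: 2 × 1.008 = 2.016 g.
Weight fraction H = 2.016 / 449.425 = 0.0045.

0.45 weight percent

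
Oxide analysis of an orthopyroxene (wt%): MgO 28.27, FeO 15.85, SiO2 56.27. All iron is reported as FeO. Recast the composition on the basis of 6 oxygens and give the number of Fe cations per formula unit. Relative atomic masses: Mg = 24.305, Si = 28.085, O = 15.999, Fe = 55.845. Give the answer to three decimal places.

0.474 Fe apfu

28.27 wt% MgO ÷ 40.304 g/mol = 0.70142 mol, giving 0.70142 Mg and 0.70142 O.
15.85 wt% FeO ÷ 71.844 g/mol = 0.22062 mol, giving 0.22062 Fe and 0.22062 O.
56.27 wt% SiO2 ÷ 60.083 g/mol = 0.93654 mol, giving 0.93654 Si and 1.87308 O.
Oxygen sums to 2.79512; scaling by 6/2.79512 = 2.14660 puts the formula on 6 O.
Fe: 0.22062 × 2.14660 = 0.474 atoms per formula unit.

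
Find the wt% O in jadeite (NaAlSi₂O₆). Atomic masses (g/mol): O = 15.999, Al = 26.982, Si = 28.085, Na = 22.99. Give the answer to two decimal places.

M(NaAlSi₂O₆) = 202.136 g/mol.
O contributes 6 × 15.999 = 95.994 g per mole.
95.994/202.136 = 0.4749 → 47.49%.

47.49 weight percent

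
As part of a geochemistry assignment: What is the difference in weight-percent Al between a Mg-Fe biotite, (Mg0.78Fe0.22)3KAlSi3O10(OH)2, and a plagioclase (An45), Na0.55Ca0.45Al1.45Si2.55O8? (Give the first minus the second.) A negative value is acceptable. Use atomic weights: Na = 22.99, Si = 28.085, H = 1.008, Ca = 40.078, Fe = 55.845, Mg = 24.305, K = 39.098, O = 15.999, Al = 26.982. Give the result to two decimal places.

-8.36 percentage points

First mineral: 26.982 g Al in 438.070 g formula = 6.16 wt% Al.
Second mineral: 39.124 g Al in 269.412 g formula = 14.52 wt% Al.
6.16% − 14.52% gives a difference of -8.36 percentage points.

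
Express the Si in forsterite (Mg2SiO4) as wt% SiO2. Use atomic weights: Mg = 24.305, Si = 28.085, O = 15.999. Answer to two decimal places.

42.71 wt%

M(Mg2SiO4) = 140.691 g/mol; M(SiO2) = 60.083 g/mol.
Moles SiO2 per formula unit = 1 Si ÷ 1 = 1.0000.
SiO2 fraction = (1.0000 × 60.083) / 140.691 = 60.083/140.691 = 0.4271.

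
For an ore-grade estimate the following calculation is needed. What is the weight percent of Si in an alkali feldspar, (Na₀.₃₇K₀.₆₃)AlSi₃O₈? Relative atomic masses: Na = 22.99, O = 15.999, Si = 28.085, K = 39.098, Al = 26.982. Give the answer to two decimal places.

M((Na₀.₃₇K₀.₆₃)AlSi₃O₈) = 272.367 g/mol.
Si contributes 3 × 28.085 = 84.255 g per mole.
84.255/272.367 = 0.3093 → 30.93%.

30.93 weight percent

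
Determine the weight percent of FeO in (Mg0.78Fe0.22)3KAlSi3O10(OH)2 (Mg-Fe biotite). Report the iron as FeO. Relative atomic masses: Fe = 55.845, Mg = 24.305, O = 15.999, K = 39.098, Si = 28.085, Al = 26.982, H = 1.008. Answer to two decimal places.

10.82 wt%

Formula mass = 438.070 g/mol.
0.66 Fe → 0.6600 mol FeO per formula unit; M(FeO) = 71.844, so FeO mass = 47.417 g.
47.417/438.070 × 100 = 10.82 wt%.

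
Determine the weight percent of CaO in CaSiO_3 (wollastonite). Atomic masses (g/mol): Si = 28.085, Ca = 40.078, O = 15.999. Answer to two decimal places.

48.28 wt%

Formula mass = 116.160 g/mol.
1 Ca → 1.0000 mol CaO per formula unit; M(CaO) = 56.077, so CaO mass = 56.077 g.
56.077/116.160 × 100 = 48.28 wt%.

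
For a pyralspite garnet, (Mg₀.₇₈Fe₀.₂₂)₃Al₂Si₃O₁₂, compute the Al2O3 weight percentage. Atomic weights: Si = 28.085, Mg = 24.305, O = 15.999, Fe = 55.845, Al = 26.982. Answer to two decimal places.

24.05 wt%

Molar mass of (Mg₀.₇₈Fe₀.₂₂)₃Al₂Si₃O₁₂ = 2.34*24.305 + 0.66*55.845 + 2*26.982 + 3*28.085 + 12*15.999 = 423.938 g/mol.
Each formula unit contains 2 Al, equivalent to 2/2 = 1.0000 mol Al2O3.
M(Al2O3) = 2×26.982 + 3×15.999 = 101.961 g/mol.
Mass of Al2O3 per formula unit = 1.0000 × 101.961 = 101.961 g.
Al2O3 wt% = 101.961 / 423.938 × 100 = 24.05%.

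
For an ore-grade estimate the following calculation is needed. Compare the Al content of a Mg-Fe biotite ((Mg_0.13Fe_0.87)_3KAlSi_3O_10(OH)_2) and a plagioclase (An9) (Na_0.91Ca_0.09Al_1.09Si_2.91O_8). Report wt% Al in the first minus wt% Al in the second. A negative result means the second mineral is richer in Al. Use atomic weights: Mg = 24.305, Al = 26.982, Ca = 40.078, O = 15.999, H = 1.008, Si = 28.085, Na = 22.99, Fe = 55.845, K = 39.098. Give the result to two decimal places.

-5.75 percentage points

M((Mg_0.13Fe_0.87)_3KAlSi_3O_10(OH)_2) = 499.573 g/mol, so wt% Al = 26.982/499.573 × 100 = 5.40%.
M(Na_0.91Ca_0.09Al_1.09Si_2.91O_8) = 263.658 g/mol, so wt% Al = 29.410/263.658 × 100 = 11.15%.
5.40 − 11.15 = -5.75 pp.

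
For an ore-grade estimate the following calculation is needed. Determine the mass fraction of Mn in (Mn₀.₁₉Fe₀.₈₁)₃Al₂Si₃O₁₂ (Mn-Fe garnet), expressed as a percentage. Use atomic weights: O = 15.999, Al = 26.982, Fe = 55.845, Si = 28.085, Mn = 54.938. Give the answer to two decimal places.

M((Mn₀.₁₉Fe₀.₈₁)₃Al₂Si₃O₁₂) = 497.225 g/mol.
Mn contributes 0.57 × 54.938 = 31.315 g per mole.
31.315/497.225 = 0.0630 → 6.30%.

6.30 mass %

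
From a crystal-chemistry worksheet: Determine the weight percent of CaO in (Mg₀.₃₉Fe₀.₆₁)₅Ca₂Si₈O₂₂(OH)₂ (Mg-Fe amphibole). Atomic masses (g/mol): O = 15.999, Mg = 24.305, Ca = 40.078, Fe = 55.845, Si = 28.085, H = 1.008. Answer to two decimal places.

12.34 wt%

Molar mass of (Mg₀.₃₉Fe₀.₆₁)₅Ca₂Si₈O₂₂(OH)₂ = 1.95·24.305 + 3.05·55.845 + 2·40.078 + 8·28.085 + 24·15.999 + 2·1.008 = 908.550 g/mol.
Each formula unit contains 2 Ca, equivalent to 2/1 = 2.0000 mol CaO.
M(CaO) = 1×40.078 + 1×15.999 = 56.077 g/mol.
Mass of CaO per formula unit = 2.0000 × 56.077 = 112.154 g.
CaO wt% = 112.154 / 908.550 × 100 = 12.34%.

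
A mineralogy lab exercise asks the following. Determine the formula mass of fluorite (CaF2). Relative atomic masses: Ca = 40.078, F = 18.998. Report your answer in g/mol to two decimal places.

78.07 g/mol

M = 1(40.078) + 2(18.998)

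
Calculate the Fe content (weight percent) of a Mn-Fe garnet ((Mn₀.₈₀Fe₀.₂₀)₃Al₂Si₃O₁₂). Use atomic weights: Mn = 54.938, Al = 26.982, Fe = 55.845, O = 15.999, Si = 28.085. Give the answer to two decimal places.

6.76 weight percent

Formula mass = 2.40*54.938 + 0.60*55.845 + 2*26.982 + 3*28.085 + 12*15.999 = 495.565 g/mol, of which 33.507 g is Fe.
So Fe makes up 33.507/495.565 = 0.0676 of the mass, i.e. 6.76%.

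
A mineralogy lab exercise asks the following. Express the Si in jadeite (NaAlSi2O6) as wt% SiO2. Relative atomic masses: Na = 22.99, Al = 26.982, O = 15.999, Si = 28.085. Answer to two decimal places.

M(NaAlSi2O6) = 202.136 g/mol; M(SiO2) = 60.083 g/mol.
Moles SiO2 per formula unit = 2 Si ÷ 1 = 2.0000.
SiO2 fraction = (2.0000 × 60.083) / 202.136 = 120.166/202.136 = 0.5945.

59.45 wt%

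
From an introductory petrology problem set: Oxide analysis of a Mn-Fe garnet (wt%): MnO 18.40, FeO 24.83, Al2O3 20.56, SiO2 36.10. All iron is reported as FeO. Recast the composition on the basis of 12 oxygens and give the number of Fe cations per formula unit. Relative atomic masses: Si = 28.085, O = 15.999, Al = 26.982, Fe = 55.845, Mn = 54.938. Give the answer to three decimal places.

MnO: 18.40/70.937 = 0.25939 mol → 0.25939 mol Mn, 0.25939 mol O.
FeO: 24.83/71.844 = 0.34561 mol → 0.34561 mol Fe, 0.34561 mol O.
Al2O3: 20.56/101.961 = 0.20165 mol → 0.40330 mol Al, 0.60495 mol O.
SiO2: 36.10/60.083 = 0.60084 mol → 0.60084 mol Si, 1.20168 mol O.
Total oxygen = 2.41163 mol. Normalization factor = 12/2.41163 = 4.97589.
Fe per 12 O = 0.34561 × 4.97589 = 1.720.

1.720 Fe apfu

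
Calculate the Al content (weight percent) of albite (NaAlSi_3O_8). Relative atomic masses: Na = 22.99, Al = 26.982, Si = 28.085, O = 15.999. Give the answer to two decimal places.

10.29 weight percent

M(NaAlSi_3O_8) = 262.219 g/mol.
Al contributes 1 × 26.982 = 26.982 g per mole.
26.982/262.219 = 0.1029 → 10.29%.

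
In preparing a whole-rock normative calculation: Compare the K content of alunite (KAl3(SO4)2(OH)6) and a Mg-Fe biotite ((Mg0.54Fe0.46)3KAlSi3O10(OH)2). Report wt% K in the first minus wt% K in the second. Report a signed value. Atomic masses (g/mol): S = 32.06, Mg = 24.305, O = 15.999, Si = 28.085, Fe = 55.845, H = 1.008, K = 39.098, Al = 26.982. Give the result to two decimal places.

K in KAl3(SO4)2(OH)6: molar mass 414.198 g/mol; 1×39.098 = 39.098 g → 9.44 wt%.
K in (Mg0.54Fe0.46)3KAlSi3O10(OH)2: molar mass 460.779 g/mol; 1×39.098 = 39.098 g → 8.49 wt%.
Difference = 9.44 − 8.49 = 0.95 percentage points.

0.95 percentage points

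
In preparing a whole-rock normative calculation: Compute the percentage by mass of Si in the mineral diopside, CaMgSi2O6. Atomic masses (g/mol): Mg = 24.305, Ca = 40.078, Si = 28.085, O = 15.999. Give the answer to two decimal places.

Formula mass = 1*40.078 + 1*24.305 + 2*28.085 + 6*15.999 = 216.547 g/mol, of which 56.170 g is Si.
So Si makes up 56.170/216.547 = 0.2594 of the mass, i.e. 25.94%.

25.94 wt%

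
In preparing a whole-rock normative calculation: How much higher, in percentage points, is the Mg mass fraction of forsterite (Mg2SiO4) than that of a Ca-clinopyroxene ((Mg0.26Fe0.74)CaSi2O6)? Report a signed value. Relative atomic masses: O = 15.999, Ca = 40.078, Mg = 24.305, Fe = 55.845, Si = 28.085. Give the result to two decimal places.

31.92 percentage points

Mg in Mg2SiO4: molar mass 140.691 g/mol; 2×24.305 = 48.610 g → 34.55 wt%.
Mg in (Mg0.26Fe0.74)CaSi2O6: molar mass 239.887 g/mol; 0.26×24.305 = 6.319 g → 2.63 wt%.
Difference = 34.55 − 2.63 = 31.92 percentage points.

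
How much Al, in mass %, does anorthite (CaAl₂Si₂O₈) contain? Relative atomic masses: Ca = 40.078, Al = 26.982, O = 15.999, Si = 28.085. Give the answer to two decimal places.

Molar mass of CaAl₂Si₂O₈: 1×40.078 + 2×26.982 + 2×28.085 + 8×15.999 = 278.204 g/mol.
Mass of Al per formula unit: 2 × 26.982 = 53.964 g.
Weight fraction Al = 53.964 / 278.204 = 0.1940.

19.40 mass %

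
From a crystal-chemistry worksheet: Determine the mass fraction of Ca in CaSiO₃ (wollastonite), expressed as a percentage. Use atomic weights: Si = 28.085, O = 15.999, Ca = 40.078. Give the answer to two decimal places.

Molar mass of CaSiO₃: 1·40.078 + 1·28.085 + 3·15.999 = 116.160 g/mol.
Mass of Ca per formula unit: 1 × 40.078 = 40.078 g.
Weight fraction Ca = 40.078 / 116.160 = 0.3450.

34.50 mass %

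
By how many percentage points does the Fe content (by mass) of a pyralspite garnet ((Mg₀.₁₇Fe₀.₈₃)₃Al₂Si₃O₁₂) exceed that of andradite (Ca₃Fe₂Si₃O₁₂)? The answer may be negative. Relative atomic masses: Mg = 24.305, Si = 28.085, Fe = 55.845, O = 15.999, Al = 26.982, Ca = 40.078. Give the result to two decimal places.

Fe in (Mg₀.₁₇Fe₀.₈₃)₃Al₂Si₃O₁₂: molar mass 481.657 g/mol; 2.49×55.845 = 139.054 g → 28.87 wt%.
Fe in Ca₃Fe₂Si₃O₁₂: molar mass 508.167 g/mol; 2×55.845 = 111.690 g → 21.98 wt%.
Difference = 28.87 − 21.98 = 6.89 percentage points.

6.89 percentage points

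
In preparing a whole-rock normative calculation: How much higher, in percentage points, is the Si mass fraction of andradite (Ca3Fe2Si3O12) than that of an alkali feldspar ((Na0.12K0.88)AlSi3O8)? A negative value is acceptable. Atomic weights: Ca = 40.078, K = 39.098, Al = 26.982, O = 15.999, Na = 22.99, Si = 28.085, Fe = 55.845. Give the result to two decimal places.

Si in Ca3Fe2Si3O12: molar mass 508.167 g/mol; 3×28.085 = 84.255 g → 16.58 wt%.
Si in (Na0.12K0.88)AlSi3O8: molar mass 276.394 g/mol; 3×28.085 = 84.255 g → 30.48 wt%.
Difference = 16.58 − 30.48 = -13.90 percentage points.

-13.90 percentage points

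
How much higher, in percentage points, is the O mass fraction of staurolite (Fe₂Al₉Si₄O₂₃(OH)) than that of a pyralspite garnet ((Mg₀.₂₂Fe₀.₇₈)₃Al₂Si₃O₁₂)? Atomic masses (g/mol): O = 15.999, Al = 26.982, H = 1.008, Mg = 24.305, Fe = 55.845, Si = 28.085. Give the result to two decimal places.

4.82 percentage points

O in Fe₂Al₉Si₄O₂₃(OH): molar mass 851.852 g/mol; 24×15.999 = 383.976 g → 45.08 wt%.
O in (Mg₀.₂₂Fe₀.₇₈)₃Al₂Si₃O₁₂: molar mass 476.926 g/mol; 12×15.999 = 191.988 g → 40.26 wt%.
Difference = 45.08 − 40.26 = 4.82 percentage points.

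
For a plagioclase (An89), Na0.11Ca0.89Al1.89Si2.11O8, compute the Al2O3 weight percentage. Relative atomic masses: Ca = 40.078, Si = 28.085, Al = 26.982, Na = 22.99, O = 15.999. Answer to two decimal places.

34.85 wt%

M(Na0.11Ca0.89Al1.89Si2.11O8) = 276.446 g/mol; M(Al2O3) = 101.961 g/mol.
Moles Al2O3 per formula unit = 1.89 Al ÷ 2 = 0.9450.
Al2O3 fraction = (0.9450 × 101.961) / 276.446 = 96.353/276.446 = 0.3485.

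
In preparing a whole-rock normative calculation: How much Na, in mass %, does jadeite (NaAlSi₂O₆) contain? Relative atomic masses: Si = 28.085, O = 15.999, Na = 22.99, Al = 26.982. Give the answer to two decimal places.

Formula mass = 1*22.99 + 1*26.982 + 2*28.085 + 6*15.999 = 202.136 g/mol, of which 22.990 g is Na.
So Na makes up 22.990/202.136 = 0.1137 of the mass, i.e. 11.37%.

11.37 mass %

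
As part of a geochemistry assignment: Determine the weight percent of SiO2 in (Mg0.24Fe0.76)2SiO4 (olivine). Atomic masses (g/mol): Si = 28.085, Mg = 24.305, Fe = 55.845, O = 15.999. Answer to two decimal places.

31.85 wt%

Formula mass = 188.632 g/mol.
1 Si → 1.0000 mol SiO2 per formula unit; M(SiO2) = 60.083, so SiO2 mass = 60.083 g.
60.083/188.632 × 100 = 31.85 wt%.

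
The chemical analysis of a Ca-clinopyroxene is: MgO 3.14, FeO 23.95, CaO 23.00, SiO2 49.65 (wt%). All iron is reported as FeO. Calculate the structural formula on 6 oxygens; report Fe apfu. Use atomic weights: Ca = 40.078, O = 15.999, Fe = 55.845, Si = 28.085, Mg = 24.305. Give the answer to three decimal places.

0.808 Fe apfu

3.14 wt% MgO ÷ 40.304 g/mol = 0.07791 mol, giving 0.07791 Mg and 0.07791 O.
23.95 wt% FeO ÷ 71.844 g/mol = 0.33336 mol, giving 0.33336 Fe and 0.33336 O.
23.00 wt% CaO ÷ 56.077 g/mol = 0.41015 mol, giving 0.41015 Ca and 0.41015 O.
49.65 wt% SiO2 ÷ 60.083 g/mol = 0.82636 mol, giving 0.82636 Si and 1.65272 O.
Oxygen sums to 2.47414; scaling by 6/2.47414 = 2.42509 puts the formula on 6 O.
Fe: 0.33336 × 2.42509 = 0.808 atoms per formula unit.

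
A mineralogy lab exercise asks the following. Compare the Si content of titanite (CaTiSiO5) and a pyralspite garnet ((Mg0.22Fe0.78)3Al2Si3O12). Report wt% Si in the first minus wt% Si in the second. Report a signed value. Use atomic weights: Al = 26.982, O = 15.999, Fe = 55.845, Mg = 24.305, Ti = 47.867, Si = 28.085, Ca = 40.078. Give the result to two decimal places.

-3.34 percentage points

Si in CaTiSiO5: molar mass 196.025 g/mol; 1×28.085 = 28.085 g → 14.33 wt%.
Si in (Mg0.22Fe0.78)3Al2Si3O12: molar mass 476.926 g/mol; 3×28.085 = 84.255 g → 17.67 wt%.
Difference = 14.33 − 17.67 = -3.34 percentage points.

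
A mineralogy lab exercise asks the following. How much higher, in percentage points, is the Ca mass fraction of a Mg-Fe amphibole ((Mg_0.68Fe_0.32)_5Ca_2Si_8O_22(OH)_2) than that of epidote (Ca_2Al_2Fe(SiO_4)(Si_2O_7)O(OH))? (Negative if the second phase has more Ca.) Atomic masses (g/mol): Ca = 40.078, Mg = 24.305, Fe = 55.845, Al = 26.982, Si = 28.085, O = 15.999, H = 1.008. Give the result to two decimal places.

-7.30 percentage points

M((Mg_0.68Fe_0.32)_5Ca_2Si_8O_22(OH)_2) = 862.817 g/mol, so wt% Ca = 80.156/862.817 × 100 = 9.29%.
M(Ca_2Al_2Fe(SiO_4)(Si_2O_7)O(OH)) = 483.215 g/mol, so wt% Ca = 80.156/483.215 × 100 = 16.59%.
9.29 − 16.59 = -7.30 pp.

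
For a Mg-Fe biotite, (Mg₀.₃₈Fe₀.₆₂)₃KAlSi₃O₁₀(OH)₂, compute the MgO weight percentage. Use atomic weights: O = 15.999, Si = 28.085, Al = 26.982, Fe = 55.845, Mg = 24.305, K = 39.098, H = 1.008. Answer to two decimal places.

9.65 wt%

Molar mass of (Mg₀.₃₈Fe₀.₆₂)₃KAlSi₃O₁₀(OH)₂ = 1.14·24.305 + 1.86·55.845 + 1·39.098 + 1·26.982 + 3·28.085 + 12·15.999 + 2·1.008 = 475.918 g/mol.
Each formula unit contains 1.14 Mg, equivalent to 1.14/1 = 1.1400 mol MgO.
M(MgO) = 1×24.305 + 1×15.999 = 40.304 g/mol.
Mass of MgO per formula unit = 1.1400 × 40.304 = 45.947 g.
MgO wt% = 45.947 / 475.918 × 100 = 9.65%.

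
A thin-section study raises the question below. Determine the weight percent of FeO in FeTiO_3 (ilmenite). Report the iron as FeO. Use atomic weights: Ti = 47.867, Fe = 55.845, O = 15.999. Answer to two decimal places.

Formula mass = 151.709 g/mol.
1 Fe → 1.0000 mol FeO per formula unit; M(FeO) = 71.844, so FeO mass = 71.844 g.
71.844/151.709 × 100 = 47.36 wt%.

47.36 wt%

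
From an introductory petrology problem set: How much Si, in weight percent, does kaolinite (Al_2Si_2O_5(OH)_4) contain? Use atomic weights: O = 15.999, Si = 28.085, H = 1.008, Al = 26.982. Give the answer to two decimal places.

Formula mass = 2*26.982 + 2*28.085 + 9*15.999 + 4*1.008 = 258.157 g/mol, of which 56.170 g is Si.
So Si makes up 56.170/258.157 = 0.2176 of the mass, i.e. 21.76%.

21.76 weight percent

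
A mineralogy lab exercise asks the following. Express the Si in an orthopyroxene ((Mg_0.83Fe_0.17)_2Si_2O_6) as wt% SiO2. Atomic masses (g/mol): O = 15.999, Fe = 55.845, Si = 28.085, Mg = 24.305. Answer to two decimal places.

Molar mass of (Mg_0.83Fe_0.17)_2Si_2O_6 = 1.66×24.305 + 0.34×55.845 + 2×28.085 + 6×15.999 = 211.498 g/mol.
Each formula unit contains 2 Si, equivalent to 2/1 = 2.0000 mol SiO2.
M(SiO2) = 1×28.085 + 2×15.999 = 60.083 g/mol.
Mass of SiO2 per formula unit = 2.0000 × 60.083 = 120.166 g.
SiO2 wt% = 120.166 / 211.498 × 100 = 56.82%.

56.82 wt%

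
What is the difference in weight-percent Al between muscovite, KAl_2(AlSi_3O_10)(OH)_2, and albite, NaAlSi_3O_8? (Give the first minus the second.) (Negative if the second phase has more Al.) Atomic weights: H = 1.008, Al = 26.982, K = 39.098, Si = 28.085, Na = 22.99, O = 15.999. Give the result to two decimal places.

10.03 percentage points

Al in KAl_2(AlSi_3O_10)(OH)_2: molar mass 398.303 g/mol; 3×26.982 = 80.946 g → 20.32 wt%.
Al in NaAlSi_3O_8: molar mass 262.219 g/mol; 1×26.982 = 26.982 g → 10.29 wt%.
Difference = 20.32 − 10.29 = 10.03 percentage points.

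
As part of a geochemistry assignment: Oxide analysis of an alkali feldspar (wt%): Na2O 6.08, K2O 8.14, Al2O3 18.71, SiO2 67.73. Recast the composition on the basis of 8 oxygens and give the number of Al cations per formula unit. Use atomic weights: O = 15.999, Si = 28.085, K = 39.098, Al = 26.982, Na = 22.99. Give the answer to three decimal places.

0.982 Al apfu

6.08 wt% Na2O ÷ 61.979 g/mol = 0.09810 mol, giving 0.19620 Na and 0.09810 O.
8.14 wt% K2O ÷ 94.195 g/mol = 0.08642 mol, giving 0.17284 K and 0.08642 O.
18.71 wt% Al2O3 ÷ 101.961 g/mol = 0.18350 mol, giving 0.36700 Al and 0.55050 O.
67.73 wt% SiO2 ÷ 60.083 g/mol = 1.12727 mol, giving 1.12727 Si and 2.25454 O.
Oxygen sums to 2.98956; scaling by 8/2.98956 = 2.67598 puts the formula on 8 O.
Al: 0.36700 × 2.67598 = 0.982 atoms per formula unit.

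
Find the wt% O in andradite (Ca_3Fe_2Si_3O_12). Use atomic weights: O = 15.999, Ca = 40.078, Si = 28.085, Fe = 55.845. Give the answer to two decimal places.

Molar mass of Ca_3Fe_2Si_3O_12: 3*40.078 + 2*55.845 + 3*28.085 + 12*15.999 = 508.167 g/mol.
Mass of O per formula unit: 12 × 15.999 = 191.988 g.
Weight fraction O = 191.988 / 508.167 = 0.3778.

37.78 wt%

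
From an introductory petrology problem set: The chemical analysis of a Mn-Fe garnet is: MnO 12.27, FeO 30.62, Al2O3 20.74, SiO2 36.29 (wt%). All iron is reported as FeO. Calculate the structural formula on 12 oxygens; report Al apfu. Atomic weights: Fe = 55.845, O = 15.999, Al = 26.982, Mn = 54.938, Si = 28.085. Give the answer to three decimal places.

2.019 Al apfu

MnO: 12.27/70.937 = 0.17297 mol → 0.17297 mol Mn, 0.17297 mol O.
FeO: 30.62/71.844 = 0.42620 mol → 0.42620 mol Fe, 0.42620 mol O.
Al2O3: 20.74/101.961 = 0.20341 mol → 0.40682 mol Al, 0.61023 mol O.
SiO2: 36.29/60.083 = 0.60400 mol → 0.60400 mol Si, 1.20800 mol O.
Total oxygen = 2.41740 mol. Normalization factor = 12/2.41740 = 4.96401.
Al per 12 O = 0.40682 × 4.96401 = 2.019.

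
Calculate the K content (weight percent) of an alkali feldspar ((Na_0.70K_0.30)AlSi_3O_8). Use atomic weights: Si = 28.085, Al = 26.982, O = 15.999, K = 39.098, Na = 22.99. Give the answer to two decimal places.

4.39 weight percent

Formula mass = 0.70·22.99 + 0.30·39.098 + 1·26.982 + 3·28.085 + 8·15.999 = 267.051 g/mol, of which 11.729 g is K.
So K makes up 11.729/267.051 = 0.0439 of the mass, i.e. 4.39%.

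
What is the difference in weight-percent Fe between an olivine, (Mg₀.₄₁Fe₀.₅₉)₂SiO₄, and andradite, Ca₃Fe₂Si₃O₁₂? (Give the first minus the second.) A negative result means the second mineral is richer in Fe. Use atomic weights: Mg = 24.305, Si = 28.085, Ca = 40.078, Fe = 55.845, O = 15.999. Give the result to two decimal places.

15.06 percentage points

M((Mg₀.₄₁Fe₀.₅₉)₂SiO₄) = 177.908 g/mol, so wt% Fe = 65.897/177.908 × 100 = 37.04%.
M(Ca₃Fe₂Si₃O₁₂) = 508.167 g/mol, so wt% Fe = 111.690/508.167 × 100 = 21.98%.
37.04 − 21.98 = 15.06 pp.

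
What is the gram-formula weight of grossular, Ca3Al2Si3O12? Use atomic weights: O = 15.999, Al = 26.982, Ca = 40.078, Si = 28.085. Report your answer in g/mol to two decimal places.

The formula mass is the sum 3*40.078 + 2*26.982 + 3*28.085 + 12*15.999.

450.44 g/mol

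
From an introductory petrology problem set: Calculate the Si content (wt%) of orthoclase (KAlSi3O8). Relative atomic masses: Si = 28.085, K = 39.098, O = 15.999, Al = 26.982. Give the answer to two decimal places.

M(KAlSi3O8) = 278.327 g/mol.
Si contributes 3 × 28.085 = 84.255 g per mole.
84.255/278.327 = 0.3027 → 30.27%.

30.27 wt%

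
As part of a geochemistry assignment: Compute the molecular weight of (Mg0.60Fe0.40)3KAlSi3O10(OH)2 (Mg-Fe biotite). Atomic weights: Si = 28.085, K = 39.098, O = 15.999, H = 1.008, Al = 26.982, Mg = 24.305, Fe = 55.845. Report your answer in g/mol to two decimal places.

The formula mass is the sum 1.80(24.305) + 1.20(55.845) + 1(39.098) + 1(26.982) + 3(28.085) + 12(15.999) + 2(1.008).

455.10 g/mol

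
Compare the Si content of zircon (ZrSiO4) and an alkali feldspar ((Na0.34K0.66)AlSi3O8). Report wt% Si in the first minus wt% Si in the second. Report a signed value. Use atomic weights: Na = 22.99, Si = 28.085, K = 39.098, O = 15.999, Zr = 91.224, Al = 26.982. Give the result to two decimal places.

-15.56 percentage points

M(ZrSiO4) = 183.305 g/mol, so wt% Si = 28.085/183.305 × 100 = 15.32%.
M((Na0.34K0.66)AlSi3O8) = 272.850 g/mol, so wt% Si = 84.255/272.850 × 100 = 30.88%.
15.32 − 30.88 = -15.56 pp.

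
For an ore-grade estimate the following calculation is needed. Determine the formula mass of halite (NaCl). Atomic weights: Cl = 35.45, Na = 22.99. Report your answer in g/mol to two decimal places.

58.44 g/mol

Na: 1 × 22.99 = 22.9900
Cl: 1 × 35.45 = 35.4500
Summing the contributions gives the formula mass.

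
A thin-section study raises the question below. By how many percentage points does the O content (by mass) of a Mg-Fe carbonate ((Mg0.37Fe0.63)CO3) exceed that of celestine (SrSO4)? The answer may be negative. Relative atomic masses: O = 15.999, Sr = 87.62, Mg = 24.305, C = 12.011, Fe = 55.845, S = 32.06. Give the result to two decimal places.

11.23 percentage points

First mineral: 47.997 g O in 104.183 g formula = 46.07 wt% O.
Second mineral: 63.996 g O in 183.676 g formula = 34.84 wt% O.
46.07% − 34.84% gives a difference of 11.23 percentage points.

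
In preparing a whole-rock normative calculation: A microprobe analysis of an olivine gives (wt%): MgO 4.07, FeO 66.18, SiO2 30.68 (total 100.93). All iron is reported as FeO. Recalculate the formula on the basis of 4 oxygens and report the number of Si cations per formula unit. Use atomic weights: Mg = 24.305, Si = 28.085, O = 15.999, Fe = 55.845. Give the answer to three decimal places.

1.000 Si apfu

4.07 wt% MgO ÷ 40.304 g/mol = 0.10098 mol, giving 0.10098 Mg and 0.10098 O.
66.18 wt% FeO ÷ 71.844 g/mol = 0.92116 mol, giving 0.92116 Fe and 0.92116 O.
30.68 wt% SiO2 ÷ 60.083 g/mol = 0.51063 mol, giving 0.51063 Si and 1.02126 O.
Oxygen sums to 2.04340; scaling by 4/2.04340 = 1.95752 puts the formula on 4 O.
Si: 0.51063 × 1.95752 = 1.000 atoms per formula unit.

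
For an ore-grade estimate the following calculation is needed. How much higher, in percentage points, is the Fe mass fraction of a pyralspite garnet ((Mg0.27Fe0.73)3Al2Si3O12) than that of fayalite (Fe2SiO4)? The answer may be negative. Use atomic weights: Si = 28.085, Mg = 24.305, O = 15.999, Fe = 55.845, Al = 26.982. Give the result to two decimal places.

-28.91 percentage points

Fe in (Mg0.27Fe0.73)3Al2Si3O12: molar mass 472.195 g/mol; 2.19×55.845 = 122.301 g → 25.90 wt%.
Fe in Fe2SiO4: molar mass 203.771 g/mol; 2×55.845 = 111.690 g → 54.81 wt%.
Difference = 25.90 − 54.81 = -28.91 percentage points.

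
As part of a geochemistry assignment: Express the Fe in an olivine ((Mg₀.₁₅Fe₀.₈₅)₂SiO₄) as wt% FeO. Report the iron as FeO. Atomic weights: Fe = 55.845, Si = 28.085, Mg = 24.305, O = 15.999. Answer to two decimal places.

62.86 wt%

Formula mass = 194.309 g/mol.
1.70 Fe → 1.7000 mol FeO per formula unit; M(FeO) = 71.844, so FeO mass = 122.135 g.
122.135/194.309 × 100 = 62.86 wt%.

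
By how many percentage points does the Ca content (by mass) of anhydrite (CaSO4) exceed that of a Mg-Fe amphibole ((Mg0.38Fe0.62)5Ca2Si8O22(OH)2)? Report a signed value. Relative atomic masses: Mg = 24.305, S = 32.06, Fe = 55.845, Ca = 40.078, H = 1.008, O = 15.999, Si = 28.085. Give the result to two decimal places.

20.63 percentage points

Ca in CaSO4: molar mass 136.134 g/mol; 1×40.078 = 40.078 g → 29.44 wt%.
Ca in (Mg0.38Fe0.62)5Ca2Si8O22(OH)2: molar mass 910.127 g/mol; 2×40.078 = 80.156 g → 8.81 wt%.
Difference = 29.44 − 8.81 = 20.63 percentage points.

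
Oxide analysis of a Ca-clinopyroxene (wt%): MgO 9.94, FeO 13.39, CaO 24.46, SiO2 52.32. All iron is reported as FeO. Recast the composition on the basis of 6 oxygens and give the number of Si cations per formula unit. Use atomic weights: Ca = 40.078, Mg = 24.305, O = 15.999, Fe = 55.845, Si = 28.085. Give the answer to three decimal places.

2.001 Si apfu

MgO (M=40.304): mol = 0.24663; Mg = 0.24663, O = 0.24663.
FeO (M=71.844): mol = 0.18638; Fe = 0.18638, O = 0.18638.
CaO (M=56.077): mol = 0.43619; Ca = 0.43619, O = 0.43619.
SiO2 (M=60.083): mol = 0.87080; Si = 0.87080, O = 1.74160.
ΣO = 2.61080; factor = 6/ΣO = 2.29815.
Si apfu = 0.87080 × 2.29815 = 2.001.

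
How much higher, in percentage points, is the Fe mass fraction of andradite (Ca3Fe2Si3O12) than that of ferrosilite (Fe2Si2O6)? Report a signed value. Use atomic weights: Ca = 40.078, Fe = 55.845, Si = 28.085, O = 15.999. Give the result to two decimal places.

-20.35 percentage points

Fe in Ca3Fe2Si3O12: molar mass 508.167 g/mol; 2×55.845 = 111.690 g → 21.98 wt%.
Fe in Fe2Si2O6: molar mass 263.854 g/mol; 2×55.845 = 111.690 g → 42.33 wt%.
Difference = 21.98 − 42.33 = -20.35 percentage points.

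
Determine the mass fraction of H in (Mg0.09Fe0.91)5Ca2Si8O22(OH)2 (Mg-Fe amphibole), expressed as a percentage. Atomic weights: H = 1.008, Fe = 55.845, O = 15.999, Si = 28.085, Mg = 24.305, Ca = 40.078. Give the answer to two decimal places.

0.21 mass %

M((Mg0.09Fe0.91)5Ca2Si8O22(OH)2) = 955.860 g/mol.
H contributes 2 × 1.008 = 2.016 g per mole.
2.016/955.860 = 0.0021 → 0.21%.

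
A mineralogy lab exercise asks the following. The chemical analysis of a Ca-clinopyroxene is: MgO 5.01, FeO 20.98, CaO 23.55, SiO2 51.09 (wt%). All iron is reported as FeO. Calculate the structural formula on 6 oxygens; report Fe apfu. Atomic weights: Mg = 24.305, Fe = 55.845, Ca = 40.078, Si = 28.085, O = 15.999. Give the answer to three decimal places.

0.691 Fe apfu

5.01 wt% MgO ÷ 40.304 g/mol = 0.12431 mol, giving 0.12431 Mg and 0.12431 O.
20.98 wt% FeO ÷ 71.844 g/mol = 0.29202 mol, giving 0.29202 Fe and 0.29202 O.
23.55 wt% CaO ÷ 56.077 g/mol = 0.41996 mol, giving 0.41996 Ca and 0.41996 O.
51.09 wt% SiO2 ÷ 60.083 g/mol = 0.85032 mol, giving 0.85032 Si and 1.70064 O.
Oxygen sums to 2.53693; scaling by 6/2.53693 = 2.36506 puts the formula on 6 O.
Fe: 0.29202 × 2.36506 = 0.691 atoms per formula unit.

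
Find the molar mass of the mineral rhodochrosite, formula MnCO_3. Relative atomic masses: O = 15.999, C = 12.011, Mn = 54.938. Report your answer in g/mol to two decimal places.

114.95 g/mol

Mn: 1 × 54.938 = 54.9380
C: 1 × 12.011 = 12.0110
O: 3 × 15.999 = 47.9970
Summing the contributions gives the formula mass.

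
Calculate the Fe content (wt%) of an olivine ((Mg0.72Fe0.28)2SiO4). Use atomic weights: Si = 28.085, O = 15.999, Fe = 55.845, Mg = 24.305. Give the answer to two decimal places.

19.75 wt%

M((Mg0.72Fe0.28)2SiO4) = 158.353 g/mol.
Fe contributes 0.56 × 55.845 = 31.273 g per mole.
31.273/158.353 = 0.1975 → 19.75%.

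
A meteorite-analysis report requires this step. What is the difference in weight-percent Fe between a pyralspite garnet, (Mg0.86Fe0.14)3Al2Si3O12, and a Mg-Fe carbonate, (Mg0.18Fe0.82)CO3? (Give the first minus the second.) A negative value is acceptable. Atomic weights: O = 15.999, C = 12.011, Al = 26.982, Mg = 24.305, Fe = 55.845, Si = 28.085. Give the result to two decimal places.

First mineral: 23.455 g Fe in 416.369 g formula = 5.63 wt% Fe.
Second mineral: 45.793 g Fe in 110.176 g formula = 41.56 wt% Fe.
5.63% − 41.56% gives a difference of -35.93 percentage points.

-35.93 percentage points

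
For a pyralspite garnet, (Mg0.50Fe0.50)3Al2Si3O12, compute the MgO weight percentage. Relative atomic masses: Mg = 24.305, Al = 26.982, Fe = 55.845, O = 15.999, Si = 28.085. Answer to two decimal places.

13.42 wt%

Molar mass of (Mg0.50Fe0.50)3Al2Si3O12 = 1.50×24.305 + 1.50×55.845 + 2×26.982 + 3×28.085 + 12×15.999 = 450.432 g/mol.
Each formula unit contains 1.50 Mg, equivalent to 1.50/1 = 1.5000 mol MgO.
M(MgO) = 1×24.305 + 1×15.999 = 40.304 g/mol.
Mass of MgO per formula unit = 1.5000 × 40.304 = 60.456 g.
MgO wt% = 60.456 / 450.432 × 100 = 13.42%.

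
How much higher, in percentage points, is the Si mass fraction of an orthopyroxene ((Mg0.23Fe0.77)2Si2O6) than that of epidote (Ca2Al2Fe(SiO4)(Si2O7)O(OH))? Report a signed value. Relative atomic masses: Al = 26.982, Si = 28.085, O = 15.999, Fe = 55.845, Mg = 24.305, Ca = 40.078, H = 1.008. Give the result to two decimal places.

5.09 percentage points

First mineral: 56.170 g Si in 249.346 g formula = 22.53 wt% Si.
Second mineral: 84.255 g Si in 483.215 g formula = 17.44 wt% Si.
22.53% − 17.44% gives a difference of 5.09 percentage points.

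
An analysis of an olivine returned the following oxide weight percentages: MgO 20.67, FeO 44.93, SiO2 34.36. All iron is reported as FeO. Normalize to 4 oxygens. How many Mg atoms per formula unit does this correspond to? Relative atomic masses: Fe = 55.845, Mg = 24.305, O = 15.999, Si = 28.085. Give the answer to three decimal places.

0.899 Mg apfu

MgO: 20.67/40.304 = 0.51285 mol → 0.51285 mol Mg, 0.51285 mol O.
FeO: 44.93/71.844 = 0.62538 mol → 0.62538 mol Fe, 0.62538 mol O.
SiO2: 34.36/60.083 = 0.57188 mol → 0.57188 mol Si, 1.14376 mol O.
Total oxygen = 2.28199 mol. Normalization factor = 4/2.28199 = 1.75286.
Mg per 4 O = 0.51285 × 1.75286 = 0.899.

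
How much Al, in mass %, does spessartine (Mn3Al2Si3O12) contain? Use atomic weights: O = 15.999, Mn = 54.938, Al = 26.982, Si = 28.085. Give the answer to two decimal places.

M(Mn3Al2Si3O12) = 495.021 g/mol.
Al contributes 2 × 26.982 = 53.964 g per mole.
53.964/495.021 = 0.1090 → 10.90%.

10.90 mass %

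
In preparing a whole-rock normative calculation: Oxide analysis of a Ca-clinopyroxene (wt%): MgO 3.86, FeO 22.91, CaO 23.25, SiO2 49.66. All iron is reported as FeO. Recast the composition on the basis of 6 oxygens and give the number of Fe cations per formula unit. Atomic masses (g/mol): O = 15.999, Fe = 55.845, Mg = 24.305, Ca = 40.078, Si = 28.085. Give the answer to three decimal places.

0.771 Fe apfu

3.86 wt% MgO ÷ 40.304 g/mol = 0.09577 mol, giving 0.09577 Mg and 0.09577 O.
22.91 wt% FeO ÷ 71.844 g/mol = 0.31889 mol, giving 0.31889 Fe and 0.31889 O.
23.25 wt% CaO ÷ 56.077 g/mol = 0.41461 mol, giving 0.41461 Ca and 0.41461 O.
49.66 wt% SiO2 ÷ 60.083 g/mol = 0.82652 mol, giving 0.82652 Si and 1.65304 O.
Oxygen sums to 2.48231; scaling by 6/2.48231 = 2.41710 puts the formula on 6 O.
Fe: 0.31889 × 2.41710 = 0.771 atoms per formula unit.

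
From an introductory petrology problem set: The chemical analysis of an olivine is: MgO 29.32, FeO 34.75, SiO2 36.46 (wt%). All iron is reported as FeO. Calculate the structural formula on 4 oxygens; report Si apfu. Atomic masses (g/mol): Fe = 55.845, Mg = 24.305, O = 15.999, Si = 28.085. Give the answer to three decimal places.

29.32 wt% MgO ÷ 40.304 g/mol = 0.72747 mol, giving 0.72747 Mg and 0.72747 O.
34.75 wt% FeO ÷ 71.844 g/mol = 0.48369 mol, giving 0.48369 Fe and 0.48369 O.
36.46 wt% SiO2 ÷ 60.083 g/mol = 0.60683 mol, giving 0.60683 Si and 1.21366 O.
Oxygen sums to 2.42482; scaling by 4/2.42482 = 1.64961 puts the formula on 4 O.
Si: 0.60683 × 1.64961 = 1.001 atoms per formula unit.

1.001 Si apfu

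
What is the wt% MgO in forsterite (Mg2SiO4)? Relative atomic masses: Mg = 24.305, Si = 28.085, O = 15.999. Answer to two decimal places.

Formula mass = 140.691 g/mol.
2 Mg → 2.0000 mol MgO per formula unit; M(MgO) = 40.304, so MgO mass = 80.608 g.
80.608/140.691 × 100 = 57.29 wt%.

57.29 wt%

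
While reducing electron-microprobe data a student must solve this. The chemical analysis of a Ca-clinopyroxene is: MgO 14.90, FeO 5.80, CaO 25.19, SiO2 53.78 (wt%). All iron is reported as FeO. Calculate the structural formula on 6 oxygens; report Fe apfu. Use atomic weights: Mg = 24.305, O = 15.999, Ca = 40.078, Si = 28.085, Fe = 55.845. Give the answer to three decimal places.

0.180 Fe apfu

MgO (M=40.304): mol = 0.36969; Mg = 0.36969, O = 0.36969.
FeO (M=71.844): mol = 0.08073; Fe = 0.08073, O = 0.08073.
CaO (M=56.077): mol = 0.44920; Ca = 0.44920, O = 0.44920.
SiO2 (M=60.083): mol = 0.89510; Si = 0.89510, O = 1.79020.
ΣO = 2.68982; factor = 6/ΣO = 2.23063.
Fe apfu = 0.08073 × 2.23063 = 0.180.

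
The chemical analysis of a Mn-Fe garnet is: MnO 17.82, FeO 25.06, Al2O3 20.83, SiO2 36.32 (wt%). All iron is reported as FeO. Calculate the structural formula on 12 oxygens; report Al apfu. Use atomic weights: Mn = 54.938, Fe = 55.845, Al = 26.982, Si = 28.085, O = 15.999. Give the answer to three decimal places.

17.82 wt% MnO ÷ 70.937 g/mol = 0.25121 mol, giving 0.25121 Mn and 0.25121 O.
25.06 wt% FeO ÷ 71.844 g/mol = 0.34881 mol, giving 0.34881 Fe and 0.34881 O.
20.83 wt% Al2O3 ÷ 101.961 g/mol = 0.20429 mol, giving 0.40858 Al and 0.61287 O.
36.32 wt% SiO2 ÷ 60.083 g/mol = 0.60450 mol, giving 0.60450 Si and 1.20900 O.
Oxygen sums to 2.42189; scaling by 12/2.42189 = 4.95481 puts the formula on 12 O.
Al: 0.40858 × 4.95481 = 2.024 atoms per formula unit.

2.024 Al apfu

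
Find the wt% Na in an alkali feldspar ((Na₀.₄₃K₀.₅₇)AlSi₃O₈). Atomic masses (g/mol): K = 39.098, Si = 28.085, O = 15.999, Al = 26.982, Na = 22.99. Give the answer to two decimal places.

Molar mass of (Na₀.₄₃K₀.₅₇)AlSi₃O₈: 0.43×22.99 + 0.57×39.098 + 1×26.982 + 3×28.085 + 8×15.999 = 271.401 g/mol.
Mass of Na per formula unit: 0.43 × 22.99 = 9.886 g.
Weight fraction Na = 9.886 / 271.401 = 0.0364.

3.64 wt%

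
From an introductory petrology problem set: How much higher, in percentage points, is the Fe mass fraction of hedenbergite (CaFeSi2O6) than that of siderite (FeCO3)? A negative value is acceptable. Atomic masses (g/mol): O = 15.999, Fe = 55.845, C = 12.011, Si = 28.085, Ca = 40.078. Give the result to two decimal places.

M(CaFeSi2O6) = 248.087 g/mol, so wt% Fe = 55.845/248.087 × 100 = 22.51%.
M(FeCO3) = 115.853 g/mol, so wt% Fe = 55.845/115.853 × 100 = 48.20%.
22.51 − 48.20 = -25.69 pp.

-25.69 percentage points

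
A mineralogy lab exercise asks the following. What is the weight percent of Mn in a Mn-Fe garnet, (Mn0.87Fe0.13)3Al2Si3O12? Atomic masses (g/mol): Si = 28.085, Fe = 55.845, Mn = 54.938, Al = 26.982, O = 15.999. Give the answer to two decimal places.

28.95 weight percent

Formula mass = 2.61·54.938 + 0.39·55.845 + 2·26.982 + 3·28.085 + 12·15.999 = 495.375 g/mol, of which 143.388 g is Mn.
So Mn makes up 143.388/495.375 = 0.2895 of the mass, i.e. 28.95%.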